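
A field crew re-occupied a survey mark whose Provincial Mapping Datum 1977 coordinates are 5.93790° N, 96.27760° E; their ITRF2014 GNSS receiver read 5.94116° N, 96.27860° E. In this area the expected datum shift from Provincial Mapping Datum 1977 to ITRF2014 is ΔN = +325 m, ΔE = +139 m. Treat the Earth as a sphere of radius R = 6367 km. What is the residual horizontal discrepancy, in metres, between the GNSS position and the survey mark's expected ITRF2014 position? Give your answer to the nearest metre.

Observed coordinate differences: Δφ = +0.00326°, Δλ = +0.00100°.
Converting to metres (1° lat = 111125 m, cos φ = 0.994635): observed ΔN = 362.3 m, observed ΔE = 110.5 m.
Subtracting the expected shift leaves a residual of 362.3 − (325) = 37.3 m north and 110.5 − (139) = -28.5 m east.
Residual distance = √(37.3² + (-28.5)²) = 46.9 m.

47 m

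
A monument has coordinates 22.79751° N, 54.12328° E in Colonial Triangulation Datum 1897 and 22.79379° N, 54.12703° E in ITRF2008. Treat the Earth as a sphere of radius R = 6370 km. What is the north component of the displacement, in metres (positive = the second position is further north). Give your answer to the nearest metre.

ΔN = -414 m

Δφ = 22.79379° − 22.79751° = -0.00372°; Δλ = 54.12703° − 54.12328° = +0.00375°.
1° along a meridian = πR/180 = 111177 m.
ΔN = Δφ × 111177 = -413.6 m; ΔE = Δλ × 111177 × cos(22.79751°) = +0.00375 × 111177 × 0.921880 = 384.3 m.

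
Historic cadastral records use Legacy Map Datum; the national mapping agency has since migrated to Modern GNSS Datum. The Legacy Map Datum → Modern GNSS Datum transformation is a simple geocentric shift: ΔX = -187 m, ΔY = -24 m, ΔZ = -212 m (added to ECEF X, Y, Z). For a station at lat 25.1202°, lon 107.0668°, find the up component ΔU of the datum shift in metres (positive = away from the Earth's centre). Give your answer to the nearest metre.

ΔU = -61 m

At φ = 25.1202°, λ = 107.0668°: sin φ = 0.424519, cos φ = 0.905419, sin λ = 0.955963, cos λ = -0.293486.
ΔU = cos φ cos λ·ΔX + cos φ sin λ·ΔY + sin φ·ΔZ = (0.905419)(-0.293486)(-187) + (0.905419)(0.955963)(-24) + (0.424519)(-212) = -61.08 m.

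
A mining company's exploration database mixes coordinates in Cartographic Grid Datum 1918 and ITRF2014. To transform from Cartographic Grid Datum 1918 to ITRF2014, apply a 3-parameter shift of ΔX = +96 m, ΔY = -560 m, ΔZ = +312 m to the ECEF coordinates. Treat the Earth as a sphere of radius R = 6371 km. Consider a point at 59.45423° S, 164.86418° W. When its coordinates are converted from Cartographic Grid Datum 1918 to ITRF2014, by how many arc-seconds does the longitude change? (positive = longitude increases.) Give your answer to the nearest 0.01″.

Δλ = 36.03″

sin φ = -0.861223, cos φ = 0.508227, sin λ = -0.261108, cos λ = -0.965310.
East component: ΔE = −sin λ·ΔX + cos λ·ΔY = −(-0.261108)(96) + (-0.965310)(-560) = 565.64 m.
1° of latitude spans πR/180 = 111195 m; at latitude φ, 1° of longitude spans that × cos φ = 56512.2 m, so Δλ = 565.64 / 56512.2 × 3600 = 36.033″.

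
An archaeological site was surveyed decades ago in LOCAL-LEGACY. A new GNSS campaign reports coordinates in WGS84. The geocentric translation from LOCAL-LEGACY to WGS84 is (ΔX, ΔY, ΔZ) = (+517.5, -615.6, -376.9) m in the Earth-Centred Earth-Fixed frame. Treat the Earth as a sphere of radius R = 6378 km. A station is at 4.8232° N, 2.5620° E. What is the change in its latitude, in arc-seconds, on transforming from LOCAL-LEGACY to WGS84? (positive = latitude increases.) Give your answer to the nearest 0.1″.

Δφ = -13.5″

sin φ = 0.084081, cos φ = 0.996459, sin λ = 0.044700, cos λ = 0.999000.
North component: ΔN = −sin φ cos λ·ΔX − sin φ sin λ·ΔY + cos φ·ΔZ = −(0.084081)(0.999000)(517.5) − (0.084081)(0.044700)(-615.6) + (0.996459)(-376.9) = -416.72 m.
1° of latitude spans πR/180 = 111317 m, so Δφ = -416.72 / 111317 × 3600 = -13.477″.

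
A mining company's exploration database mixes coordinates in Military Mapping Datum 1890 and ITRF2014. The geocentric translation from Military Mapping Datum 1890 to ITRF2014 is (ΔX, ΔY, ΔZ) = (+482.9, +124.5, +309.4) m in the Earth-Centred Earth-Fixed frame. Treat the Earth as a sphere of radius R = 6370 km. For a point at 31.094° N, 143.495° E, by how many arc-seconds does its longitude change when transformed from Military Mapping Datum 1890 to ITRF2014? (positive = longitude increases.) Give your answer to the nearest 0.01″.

Δλ = -14.65″

sin φ = 0.516444, cos φ = 0.856321, sin λ = 0.594893, cos λ = -0.803805.
East component: ΔE = −sin λ·ΔX + cos λ·ΔY = −(0.594893)(482.9) + (-0.803805)(124.5) = -387.35 m.
1° of latitude spans πR/180 = 111177 m; at latitude φ, 1° of longitude spans that × cos φ = 95203.6 m, so Δλ = -387.35 / 95203.6 × 3600 = -14.647″.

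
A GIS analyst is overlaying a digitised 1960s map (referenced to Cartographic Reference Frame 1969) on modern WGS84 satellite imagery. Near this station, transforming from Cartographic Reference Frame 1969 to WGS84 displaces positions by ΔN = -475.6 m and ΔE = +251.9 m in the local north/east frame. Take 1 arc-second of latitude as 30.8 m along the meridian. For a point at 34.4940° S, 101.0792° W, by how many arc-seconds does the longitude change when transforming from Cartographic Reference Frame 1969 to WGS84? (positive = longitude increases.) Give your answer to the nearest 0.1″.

At latitude -34.4940°, cos φ = 0.824185.
1″ of longitude at this latitude = 30.80 × cos φ = 25.3849 m, so Δλ = 251.9 / 25.3849 = 9.923″.

Δλ = 9.9″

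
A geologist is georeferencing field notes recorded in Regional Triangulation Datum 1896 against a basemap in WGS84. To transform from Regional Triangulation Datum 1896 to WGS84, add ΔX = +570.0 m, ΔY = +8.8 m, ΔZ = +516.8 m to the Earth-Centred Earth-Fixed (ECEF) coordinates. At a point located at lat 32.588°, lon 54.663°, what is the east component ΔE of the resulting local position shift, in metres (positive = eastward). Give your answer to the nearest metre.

ΔE = -460 m

The local east axis at (φ, λ) is (−sin λ, cos λ, 0), so ΔE = −sin(54.663°)·570.0 + cos(54.663°)·8.8 = -459.90 m.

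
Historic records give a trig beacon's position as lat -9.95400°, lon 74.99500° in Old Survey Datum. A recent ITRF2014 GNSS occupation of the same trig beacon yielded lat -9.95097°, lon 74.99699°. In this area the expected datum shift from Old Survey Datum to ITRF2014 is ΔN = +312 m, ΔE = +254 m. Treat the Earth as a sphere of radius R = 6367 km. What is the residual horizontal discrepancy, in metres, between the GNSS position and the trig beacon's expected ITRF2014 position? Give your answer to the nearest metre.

Observed coordinate differences: Δφ = +0.00303°, Δλ = +0.00199°.
Converting to metres (1° lat = 111125 m, cos φ = 0.984947): observed ΔN = 336.7 m, observed ΔE = 217.8 m.
Subtracting the expected shift leaves a residual of 336.7 − (312) = 24.7 m north and 217.8 − (254) = -36.2 m east.
Residual distance = √(24.7² + (-36.2)²) = 43.8 m.

44 m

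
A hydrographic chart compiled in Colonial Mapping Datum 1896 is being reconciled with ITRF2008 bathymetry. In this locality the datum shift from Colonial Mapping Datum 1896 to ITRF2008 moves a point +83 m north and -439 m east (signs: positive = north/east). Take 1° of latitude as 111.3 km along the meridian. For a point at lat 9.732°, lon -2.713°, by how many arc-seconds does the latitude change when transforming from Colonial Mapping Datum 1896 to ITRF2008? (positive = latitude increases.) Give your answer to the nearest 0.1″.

1° of latitude = 111.3 km, so Δφ = 83.0 / 111300 = 0.0007457° = 2.685″.

Δφ = 2.7″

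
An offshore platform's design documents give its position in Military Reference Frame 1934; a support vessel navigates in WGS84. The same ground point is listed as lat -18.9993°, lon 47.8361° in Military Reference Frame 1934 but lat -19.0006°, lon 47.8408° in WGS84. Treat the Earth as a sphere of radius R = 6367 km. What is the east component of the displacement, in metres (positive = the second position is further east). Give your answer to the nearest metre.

Δφ = -19.0006° − -18.9993° = -0.0013°; Δλ = 47.8408° − 47.8361° = +0.0047°.
1° along a meridian = πR/180 = 111125 m.
ΔN = Δφ × 111125 = -144.5 m; ΔE = Δλ × 111125 × cos(-18.9993°) = +0.0047 × 111125 × 0.945523 = 493.8 m.

ΔE = 494 m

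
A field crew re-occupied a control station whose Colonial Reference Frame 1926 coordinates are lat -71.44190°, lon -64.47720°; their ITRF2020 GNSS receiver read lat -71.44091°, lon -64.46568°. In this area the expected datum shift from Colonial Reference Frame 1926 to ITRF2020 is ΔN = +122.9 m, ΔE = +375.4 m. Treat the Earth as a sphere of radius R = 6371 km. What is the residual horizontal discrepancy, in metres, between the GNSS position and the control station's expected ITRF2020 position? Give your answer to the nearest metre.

Observed coordinate differences: Δφ = +0.00099°, Δλ = +0.01152°.
Converting to metres (1° lat = 111195 m, cos φ = 0.318266): observed ΔN = 110.1 m, observed ΔE = 407.7 m.
Subtracting the expected shift leaves a residual of 110.1 − (122.9) = -12.8 m north and 407.7 − (375.4) = 32.3 m east.
Residual distance = √((-12.8)² + 32.3²) = 34.7 m.

35 m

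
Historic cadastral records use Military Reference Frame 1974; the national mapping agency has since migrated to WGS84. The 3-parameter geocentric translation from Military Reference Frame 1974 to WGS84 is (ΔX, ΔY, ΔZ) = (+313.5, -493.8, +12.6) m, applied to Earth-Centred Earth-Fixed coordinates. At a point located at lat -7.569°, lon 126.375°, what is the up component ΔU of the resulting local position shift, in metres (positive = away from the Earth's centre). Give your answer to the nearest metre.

At φ = -7.569°, λ = 126.375°: sin φ = -0.131720, cos φ = 0.991287, sin λ = 0.805153, cos λ = -0.593068.
ΔU = cos φ cos λ·ΔX + cos φ sin λ·ΔY + sin φ·ΔZ = (0.991287)(-0.593068)(313.5) + (0.991287)(0.805153)(-493.8) + (-0.131720)(12.6) = -580.09 m.

ΔU = -580 m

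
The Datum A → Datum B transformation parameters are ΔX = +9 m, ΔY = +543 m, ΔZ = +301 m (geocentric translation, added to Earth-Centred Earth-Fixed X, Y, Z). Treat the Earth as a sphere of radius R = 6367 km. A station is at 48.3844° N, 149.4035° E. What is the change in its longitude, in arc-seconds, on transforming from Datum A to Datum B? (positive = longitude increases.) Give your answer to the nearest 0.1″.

sin φ = 0.747617, cos φ = 0.664130, sin λ = 0.508989, cos λ = -0.860773.
East component: ΔE = −sin λ·ΔX + cos λ·ΔY = −(0.508989)(9) + (-0.860773)(543) = -471.98 m.
1° of latitude spans πR/180 = 111125 m; at latitude φ, 1° of longitude spans that × cos φ = 73801.5 m, so Δλ = -471.98 / 73801.5 × 3600 = -23.023″.

Δλ = -23.0″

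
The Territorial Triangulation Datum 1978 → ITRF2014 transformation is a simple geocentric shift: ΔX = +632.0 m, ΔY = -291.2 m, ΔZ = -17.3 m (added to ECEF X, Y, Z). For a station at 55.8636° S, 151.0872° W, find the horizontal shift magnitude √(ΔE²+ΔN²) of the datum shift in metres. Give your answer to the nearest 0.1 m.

The local east axis at (φ, λ) is (−sin λ, cos λ, 0), so ΔE = −sin(-151.0872°)·632.0 + cos(-151.0872°)·(-291.2) = 560.46 m.
The local north axis is (−sin φ cos λ, −sin φ sin λ, cos φ), giving ΔN = -457.907 + 116.531 − 9.708 = -351.08 m.
Horizontal magnitude = √(ΔE² + ΔN²) = √(560.46² + (-351.08)²) = 661.34 m.

661.3 m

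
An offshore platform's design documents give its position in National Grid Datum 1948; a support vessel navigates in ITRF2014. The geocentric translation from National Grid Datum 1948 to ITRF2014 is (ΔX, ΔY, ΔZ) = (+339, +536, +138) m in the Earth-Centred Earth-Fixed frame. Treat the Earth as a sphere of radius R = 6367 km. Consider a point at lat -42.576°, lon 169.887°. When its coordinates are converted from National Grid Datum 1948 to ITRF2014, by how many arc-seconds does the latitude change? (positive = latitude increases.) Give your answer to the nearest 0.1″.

sin φ = -0.676568, cos φ = 0.736381, sin λ = 0.175590, cos λ = -0.984463.
North component: ΔN = −sin φ cos λ·ΔX − sin φ sin λ·ΔY + cos φ·ΔZ = −(-0.676568)(-0.984463)(339) − (-0.676568)(0.175590)(536) + (0.736381)(138) = -60.50 m.
1° of latitude spans πR/180 = 111125 m, so Δφ = -60.50 / 111125 × 3600 = -1.960″.

Δφ = -2.0″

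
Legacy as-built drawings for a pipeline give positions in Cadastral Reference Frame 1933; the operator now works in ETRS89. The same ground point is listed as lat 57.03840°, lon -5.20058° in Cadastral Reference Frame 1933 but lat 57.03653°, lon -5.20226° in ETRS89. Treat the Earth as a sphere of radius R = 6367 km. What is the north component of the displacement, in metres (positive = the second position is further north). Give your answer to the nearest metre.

ΔN = -208 m

Δφ = 57.03653° − 57.03840° = -0.00187°; Δλ = -5.20226° − -5.20058° = -0.00168°.
1° along a meridian = πR/180 = 111125 m.
ΔN = Δφ × 111125 = -207.8 m; ΔE = Δλ × 111125 × cos(57.03840°) = -0.00168 × 111125 × 0.544077 = -101.6 m.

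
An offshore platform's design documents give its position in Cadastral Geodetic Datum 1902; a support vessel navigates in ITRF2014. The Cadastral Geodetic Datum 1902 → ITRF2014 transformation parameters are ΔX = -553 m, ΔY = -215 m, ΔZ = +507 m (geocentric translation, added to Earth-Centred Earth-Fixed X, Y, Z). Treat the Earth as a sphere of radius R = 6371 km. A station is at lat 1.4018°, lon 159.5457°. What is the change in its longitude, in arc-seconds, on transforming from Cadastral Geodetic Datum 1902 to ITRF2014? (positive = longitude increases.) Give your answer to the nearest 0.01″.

Δλ = 12.78″

sin φ = 0.024464, cos φ = 0.999701, sin λ = 0.349460, cos λ = -0.936951.
East component: ΔE = −sin λ·ΔX + cos λ·ΔY = −(0.349460)(-553) + (-0.936951)(-215) = 394.70 m.
1° of latitude spans πR/180 = 111195 m; at latitude φ, 1° of longitude spans that × cos φ = 111161.6 m, so Δλ = 394.70 / 111161.6 × 3600 = 12.782″.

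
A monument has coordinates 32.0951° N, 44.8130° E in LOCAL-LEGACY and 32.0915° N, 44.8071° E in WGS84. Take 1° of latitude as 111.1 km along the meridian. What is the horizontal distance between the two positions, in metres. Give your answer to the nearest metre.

684 m

Δφ = 32.0915° − 32.0951° = -0.0036°; Δλ = 44.8071° − 44.8130° = -0.0059°.
ΔN = Δφ × 111100 = -400.0 m; ΔE = Δλ × 111100 × cos(32.0951°) = -0.0059 × 111100 × 0.847167 = -555.3 m.
Distance = √(ΔE² + ΔN²) = √((-555.3)² + (-400.0)²) = 684.4 m.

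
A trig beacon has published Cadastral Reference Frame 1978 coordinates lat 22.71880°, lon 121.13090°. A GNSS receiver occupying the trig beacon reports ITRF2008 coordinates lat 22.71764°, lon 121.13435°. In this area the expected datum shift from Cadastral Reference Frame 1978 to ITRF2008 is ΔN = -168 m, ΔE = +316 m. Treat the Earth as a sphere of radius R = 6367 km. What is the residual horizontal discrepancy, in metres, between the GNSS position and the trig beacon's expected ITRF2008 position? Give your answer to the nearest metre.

54 m

Observed coordinate differences: Δφ = -0.00116°, Δλ = +0.00345°.
Converting to metres (1° lat = 111125 m, cos φ = 0.922411): observed ΔN = -128.9 m, observed ΔE = 353.6 m.
Subtracting the expected shift leaves a residual of -128.9 − (-168) = 39.1 m north and 353.6 − (316) = 37.6 m east.
Residual distance = √(39.1² + 37.6²) = 54.3 m.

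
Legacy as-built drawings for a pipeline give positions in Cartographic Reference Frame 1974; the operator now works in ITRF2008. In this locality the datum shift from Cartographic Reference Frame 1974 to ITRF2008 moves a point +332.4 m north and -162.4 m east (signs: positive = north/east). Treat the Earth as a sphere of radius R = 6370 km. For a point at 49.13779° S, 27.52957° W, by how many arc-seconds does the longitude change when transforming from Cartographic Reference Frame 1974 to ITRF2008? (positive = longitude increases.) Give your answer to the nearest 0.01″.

At latitude -49.13779°, cos φ = 0.654242.
One radian of longitude at latitude φ spans R cos φ, so Δλ = ΔE / (R cos φ) = -162.4 / (6370000 × 0.654242) = -3.8968e-05 rad = -8.038″.

Δλ = -8.04″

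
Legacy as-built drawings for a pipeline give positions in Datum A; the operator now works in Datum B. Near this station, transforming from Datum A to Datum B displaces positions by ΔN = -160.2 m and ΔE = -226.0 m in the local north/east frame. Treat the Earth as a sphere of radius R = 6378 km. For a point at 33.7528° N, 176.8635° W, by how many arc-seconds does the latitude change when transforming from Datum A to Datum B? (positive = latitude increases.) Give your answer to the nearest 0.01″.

Δφ = -5.18″

On a sphere of radius R, 1 rad of latitude = R, so Δφ = ΔN / R = -160.2 / 6378000 = -2.5118e-05 rad = -5.181″.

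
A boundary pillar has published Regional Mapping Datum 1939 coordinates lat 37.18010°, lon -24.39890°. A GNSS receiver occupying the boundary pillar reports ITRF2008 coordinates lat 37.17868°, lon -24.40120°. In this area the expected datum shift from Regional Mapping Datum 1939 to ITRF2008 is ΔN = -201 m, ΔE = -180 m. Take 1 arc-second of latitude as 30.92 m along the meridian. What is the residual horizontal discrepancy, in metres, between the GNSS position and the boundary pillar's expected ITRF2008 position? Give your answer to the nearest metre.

49 m

Observed coordinate differences: Δφ = -0.00142°, Δλ = -0.00230°.
Converting to metres (1° lat = 111312 m, cos φ = 0.796740): observed ΔN = -158.1 m, observed ΔE = -204.0 m.
Subtracting the expected shift leaves a residual of -158.1 − (-201) = 42.9 m north and -204.0 − (-180) = -24.0 m east.
Residual distance = √(42.9² + (-24.0)²) = 49.2 m.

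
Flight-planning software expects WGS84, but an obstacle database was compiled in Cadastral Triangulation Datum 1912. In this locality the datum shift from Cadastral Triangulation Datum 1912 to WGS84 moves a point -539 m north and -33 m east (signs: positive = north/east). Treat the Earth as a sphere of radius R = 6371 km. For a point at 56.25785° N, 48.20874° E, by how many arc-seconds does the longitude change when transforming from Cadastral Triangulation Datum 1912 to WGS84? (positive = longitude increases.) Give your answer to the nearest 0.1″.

At latitude 56.25785°, cos φ = 0.555456.
One radian of longitude at latitude φ spans R cos φ, so Δλ = ΔE / (R cos φ) = -33.0 / (6371000 × 0.555456) = -9.3252e-06 rad = -1.923″.

Δλ = -1.9″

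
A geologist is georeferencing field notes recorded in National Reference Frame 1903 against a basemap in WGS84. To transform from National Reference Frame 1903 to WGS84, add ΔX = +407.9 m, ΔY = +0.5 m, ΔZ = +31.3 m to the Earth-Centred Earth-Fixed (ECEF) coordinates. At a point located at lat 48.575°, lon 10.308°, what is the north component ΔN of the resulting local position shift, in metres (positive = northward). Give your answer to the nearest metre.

The local north axis is (−sin φ cos λ, −sin φ sin λ, cos φ), giving ΔN = -300.916 − 0.067 + 20.709 = -280.27 m.

ΔN = -280 m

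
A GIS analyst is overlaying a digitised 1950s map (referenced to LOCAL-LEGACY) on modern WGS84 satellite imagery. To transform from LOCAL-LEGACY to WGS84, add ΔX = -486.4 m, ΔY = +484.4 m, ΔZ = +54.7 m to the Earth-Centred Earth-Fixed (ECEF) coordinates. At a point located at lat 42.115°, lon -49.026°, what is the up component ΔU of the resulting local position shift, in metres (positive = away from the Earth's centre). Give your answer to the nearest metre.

ΔU = -471 m

The local up (radial) axis is (cos φ cos λ, cos φ sin λ, sin φ), giving ΔU = -236.590 − 271.295 + 36.683 = -471.20 m.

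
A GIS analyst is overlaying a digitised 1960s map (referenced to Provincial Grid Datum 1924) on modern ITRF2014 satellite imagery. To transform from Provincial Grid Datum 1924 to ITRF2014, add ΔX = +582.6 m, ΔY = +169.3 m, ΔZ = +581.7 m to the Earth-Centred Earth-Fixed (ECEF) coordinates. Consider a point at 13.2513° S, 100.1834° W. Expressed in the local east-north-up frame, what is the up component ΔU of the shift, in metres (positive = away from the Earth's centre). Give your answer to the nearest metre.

ΔU = -396 m

At φ = -13.2513°, λ = -100.1834°: sin φ = -0.229222, cos φ = 0.973374, sin λ = -0.984247, cos λ = -0.176800.
ΔU = cos φ cos λ·ΔX + cos φ sin λ·ΔY + sin φ·ΔZ = (0.973374)(-0.176800)(582.6) + (0.973374)(-0.984247)(169.3) + (-0.229222)(581.7) = -395.80 m.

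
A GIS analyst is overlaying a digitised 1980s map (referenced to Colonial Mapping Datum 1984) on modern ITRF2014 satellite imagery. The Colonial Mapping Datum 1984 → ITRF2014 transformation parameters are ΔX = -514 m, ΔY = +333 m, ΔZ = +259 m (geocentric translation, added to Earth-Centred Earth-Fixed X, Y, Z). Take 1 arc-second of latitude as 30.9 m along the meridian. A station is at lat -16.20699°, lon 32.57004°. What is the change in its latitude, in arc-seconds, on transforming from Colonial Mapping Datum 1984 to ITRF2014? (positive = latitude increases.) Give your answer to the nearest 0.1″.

sin φ = -0.279108, cos φ = 0.960260, sin λ = 0.538330, cos λ = 0.842734.
North component: ΔN = −sin φ cos λ·ΔX − sin φ sin λ·ΔY + cos φ·ΔZ = −(-0.279108)(0.842734)(-514) − (-0.279108)(0.538330)(333) + (0.960260)(259) = 177.84 m.
1° of latitude spans 3600 × 30.90 = 111240 m, so Δφ = 177.84 / 111240 × 3600 = 5.755″.

Δφ = 5.8″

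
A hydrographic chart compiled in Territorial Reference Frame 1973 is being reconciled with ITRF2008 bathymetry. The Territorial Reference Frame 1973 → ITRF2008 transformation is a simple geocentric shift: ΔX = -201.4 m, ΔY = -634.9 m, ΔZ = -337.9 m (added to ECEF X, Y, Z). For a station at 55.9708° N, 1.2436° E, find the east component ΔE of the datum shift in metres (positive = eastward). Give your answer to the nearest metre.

ΔE = -630 m

At φ = 55.9708°, λ = 1.2436°: sin φ = 0.828752, cos φ = 0.559615, sin λ = 0.021703, cos λ = 0.999764.
ΔE = −sin λ·ΔX + cos λ·ΔY = −(0.021703)·(-201.4) + (0.999764)·(-634.9) = -630.38 m.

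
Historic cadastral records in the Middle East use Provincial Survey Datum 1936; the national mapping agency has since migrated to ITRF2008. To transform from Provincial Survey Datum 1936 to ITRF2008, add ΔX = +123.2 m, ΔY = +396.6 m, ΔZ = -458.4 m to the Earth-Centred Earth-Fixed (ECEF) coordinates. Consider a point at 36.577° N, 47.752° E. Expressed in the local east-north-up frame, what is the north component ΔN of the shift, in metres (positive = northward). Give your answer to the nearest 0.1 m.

At φ = 36.577°, λ = 47.752°: sin φ = 0.595903, cos φ = 0.803057, sin λ = 0.740242, cos λ = 0.672341.
ΔN = −sin φ cos λ·ΔX − sin φ sin λ·ΔY + cos φ·ΔZ = −(0.595903)(0.672341)(123.2) − (0.595903)(0.740242)(396.6) + (0.803057)(-458.4) = -592.43 m.

ΔN = -592.4 m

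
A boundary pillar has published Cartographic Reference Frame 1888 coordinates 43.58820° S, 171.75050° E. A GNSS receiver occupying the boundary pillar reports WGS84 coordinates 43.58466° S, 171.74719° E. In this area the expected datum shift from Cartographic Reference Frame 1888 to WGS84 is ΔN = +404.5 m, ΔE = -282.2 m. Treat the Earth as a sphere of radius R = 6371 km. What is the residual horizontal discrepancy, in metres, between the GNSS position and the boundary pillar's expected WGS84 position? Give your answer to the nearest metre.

19 m

Observed coordinate differences: Δφ = +0.00354°, Δλ = -0.00331°.
Converting to metres (1° lat = 111195 m, cos φ = 0.724314): observed ΔN = 393.6 m, observed ΔE = -266.6 m.
Subtracting the expected shift leaves a residual of 393.6 − (404.5) = -10.9 m north and -266.6 − (-282.2) = 15.6 m east.
Residual distance = √((-10.9)² + 15.6²) = 19.0 m.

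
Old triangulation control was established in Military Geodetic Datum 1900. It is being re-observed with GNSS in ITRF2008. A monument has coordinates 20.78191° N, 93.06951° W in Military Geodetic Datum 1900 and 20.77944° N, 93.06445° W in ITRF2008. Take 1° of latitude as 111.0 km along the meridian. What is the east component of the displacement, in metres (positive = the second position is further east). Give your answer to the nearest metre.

ΔE = 525 m

Δφ = 20.77944° − 20.78191° = -0.00247°; Δλ = -93.06445° − -93.06951° = +0.00506°.
ΔN = Δφ × 111000 = -274.2 m; ΔE = Δλ × 111000 × cos(20.78191°) = +0.00506 × 111000 × 0.934938 = 525.1 m.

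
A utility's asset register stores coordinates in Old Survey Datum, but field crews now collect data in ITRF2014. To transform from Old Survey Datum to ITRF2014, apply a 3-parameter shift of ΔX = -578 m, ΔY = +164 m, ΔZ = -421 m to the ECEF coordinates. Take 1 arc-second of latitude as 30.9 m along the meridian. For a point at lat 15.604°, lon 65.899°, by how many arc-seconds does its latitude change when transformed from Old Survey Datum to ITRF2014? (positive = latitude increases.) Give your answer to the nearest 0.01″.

sin φ = 0.268987, cos φ = 0.963144, sin λ = 0.912827, cos λ = 0.408346.
North component: ΔN = −sin φ cos λ·ΔX − sin φ sin λ·ΔY + cos φ·ΔZ = −(0.268987)(0.408346)(-578) − (0.268987)(0.912827)(164) + (0.963144)(-421) = -382.26 m.
1° of latitude spans 3600 × 30.90 = 111240 m, so Δφ = -382.26 / 111240 × 3600 = -12.371″.

Δφ = -12.37″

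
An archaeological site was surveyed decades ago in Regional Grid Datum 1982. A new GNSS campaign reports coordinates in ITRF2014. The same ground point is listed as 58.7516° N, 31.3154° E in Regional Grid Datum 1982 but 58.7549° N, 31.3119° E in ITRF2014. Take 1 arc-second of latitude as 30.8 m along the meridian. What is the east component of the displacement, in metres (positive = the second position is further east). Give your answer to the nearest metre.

ΔE = -201 m

Δφ = 58.7549° − 58.7516° = +0.0033°; Δλ = 31.3119° − 31.3154° = -0.0035°.
1° of latitude = 3600 × 30.80 = 110880 m.
ΔN = Δφ × 110880 = 365.9 m; ΔE = Δλ × 110880 × cos(58.7516°) = -0.0035 × 110880 × 0.518749 = -201.3 m.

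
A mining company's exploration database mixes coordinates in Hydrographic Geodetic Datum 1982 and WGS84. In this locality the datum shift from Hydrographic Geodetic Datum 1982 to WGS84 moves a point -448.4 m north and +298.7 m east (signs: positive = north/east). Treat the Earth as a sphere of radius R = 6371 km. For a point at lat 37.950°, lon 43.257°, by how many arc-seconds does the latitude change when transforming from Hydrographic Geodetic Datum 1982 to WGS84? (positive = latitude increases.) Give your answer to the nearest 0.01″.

Δφ = -14.52″

On a sphere of radius R, 1 rad of latitude = R, so Δφ = ΔN / R = -448.4 / 6371000 = -7.0381e-05 rad = -14.517″.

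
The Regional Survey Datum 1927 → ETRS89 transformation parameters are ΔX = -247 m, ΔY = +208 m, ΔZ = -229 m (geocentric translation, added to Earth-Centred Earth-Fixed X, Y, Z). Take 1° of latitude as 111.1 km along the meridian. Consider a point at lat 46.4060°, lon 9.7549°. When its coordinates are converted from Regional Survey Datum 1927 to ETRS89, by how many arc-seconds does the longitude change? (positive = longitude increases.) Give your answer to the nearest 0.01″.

Δλ = 11.60″

sin φ = 0.724244, cos φ = 0.689544, sin λ = 0.169434, cos λ = 0.985542.
East component: ΔE = −sin λ·ΔX + cos λ·ΔY = −(0.169434)(-247) + (0.985542)(208) = 246.84 m.
1° of latitude spans 111100 m; at latitude φ, 1° of longitude spans that × cos φ = 76608.3 m, so Δλ = 246.84 / 76608.3 × 3600 = 11.600″.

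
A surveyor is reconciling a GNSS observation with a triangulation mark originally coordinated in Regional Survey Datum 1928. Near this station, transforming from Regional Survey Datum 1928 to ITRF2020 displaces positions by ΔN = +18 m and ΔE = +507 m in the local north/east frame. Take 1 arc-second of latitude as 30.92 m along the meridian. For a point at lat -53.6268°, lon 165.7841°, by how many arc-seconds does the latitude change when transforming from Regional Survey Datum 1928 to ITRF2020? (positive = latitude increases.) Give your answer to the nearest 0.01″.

Δφ = 0.58″

1″ of latitude = 30.92 m, so Δφ = 18.0 / 30.92 = 0.582″.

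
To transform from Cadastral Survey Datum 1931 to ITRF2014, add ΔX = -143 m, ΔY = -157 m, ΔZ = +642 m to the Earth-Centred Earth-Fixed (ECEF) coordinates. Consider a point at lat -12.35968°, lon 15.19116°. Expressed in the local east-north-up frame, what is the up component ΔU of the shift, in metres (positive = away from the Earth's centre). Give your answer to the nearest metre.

The local up (radial) axis is (cos φ cos λ, cos φ sin λ, sin φ), giving ΔU = -134.805 − 40.187 − 137.419 = -312.41 m.

ΔU = -312 m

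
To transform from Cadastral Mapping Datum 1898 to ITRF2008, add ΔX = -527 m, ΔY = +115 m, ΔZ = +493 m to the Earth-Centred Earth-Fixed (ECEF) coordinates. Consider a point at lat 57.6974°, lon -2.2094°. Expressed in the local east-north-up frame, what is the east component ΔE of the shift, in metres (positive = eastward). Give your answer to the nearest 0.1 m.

ΔE = 94.6 m

The local east axis at (φ, λ) is (−sin λ, cos λ, 0), so ΔE = −sin(-2.2094°)·(-527) + cos(-2.2094°)·115 = 94.60 m.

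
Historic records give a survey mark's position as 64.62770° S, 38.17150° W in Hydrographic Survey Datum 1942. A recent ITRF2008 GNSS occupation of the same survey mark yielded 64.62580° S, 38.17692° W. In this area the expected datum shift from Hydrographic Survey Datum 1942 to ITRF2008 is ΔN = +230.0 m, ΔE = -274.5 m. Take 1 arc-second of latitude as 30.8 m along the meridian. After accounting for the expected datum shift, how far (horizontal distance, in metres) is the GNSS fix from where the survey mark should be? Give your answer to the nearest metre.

Observed coordinate differences: Δφ = +0.00190°, Δλ = -0.00542°.
Converting to metres (1° lat = 110880 m, cos φ = 0.428498): observed ΔN = 210.7 m, observed ΔE = -257.5 m.
Subtracting the expected shift leaves a residual of 210.7 − (230.0) = -19.3 m north and -257.5 − (-274.5) = 17.0 m east.
Residual distance = √((-19.3)² + 17.0²) = 25.7 m.

26 m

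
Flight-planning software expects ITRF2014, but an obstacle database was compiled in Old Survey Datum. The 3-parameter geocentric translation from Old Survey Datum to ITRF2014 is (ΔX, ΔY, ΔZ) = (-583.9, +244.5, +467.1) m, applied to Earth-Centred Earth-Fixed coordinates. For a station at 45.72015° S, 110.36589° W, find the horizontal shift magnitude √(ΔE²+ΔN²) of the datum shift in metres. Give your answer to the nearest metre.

703 m

At φ = -45.72015°, λ = -110.36589°: sin φ = -0.715938, cos φ = 0.698164, sin λ = -0.937489, cos λ = -0.348014.
ΔE = −sin λ·ΔX + cos λ·ΔY = −(-0.937489)·(-583.9) + (-0.348014)·(244.5) = -632.49 m.
ΔN = −sin φ cos λ·ΔX − sin φ sin λ·ΔY + cos φ·ΔZ = −(-0.715938)(-0.348014)(-583.9) − (-0.715938)(-0.937489)(244.5) + (0.698164)(467.1) = 307.49 m.
Horizontal magnitude = √(ΔE² + ΔN²) = √((-632.49)² + 307.49²) = 703.27 m.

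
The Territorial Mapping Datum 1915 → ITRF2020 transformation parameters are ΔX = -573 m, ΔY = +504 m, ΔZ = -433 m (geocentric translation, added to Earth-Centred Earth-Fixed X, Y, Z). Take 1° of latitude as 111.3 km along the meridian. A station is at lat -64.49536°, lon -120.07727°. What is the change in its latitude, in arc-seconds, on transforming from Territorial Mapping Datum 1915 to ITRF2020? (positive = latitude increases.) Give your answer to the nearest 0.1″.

Δφ = -10.4″

sin φ = -0.902550, cos φ = 0.430584, sin λ = -0.865350, cos λ = -0.501167.
North component: ΔN = −sin φ cos λ·ΔX − sin φ sin λ·ΔY + cos φ·ΔZ = −(-0.902550)(-0.501167)(-573) − (-0.902550)(-0.865350)(504) + (0.430584)(-433) = -320.89 m.
1° of latitude spans 111300 m, so Δφ = -320.89 / 111300 × 3600 = -10.379″.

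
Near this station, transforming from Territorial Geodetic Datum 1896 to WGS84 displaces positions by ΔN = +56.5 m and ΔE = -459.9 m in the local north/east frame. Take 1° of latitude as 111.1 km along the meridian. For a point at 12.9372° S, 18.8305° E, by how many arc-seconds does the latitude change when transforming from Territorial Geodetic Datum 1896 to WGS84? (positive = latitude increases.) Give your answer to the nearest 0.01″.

1° of latitude = 111.1 km, so Δφ = 56.5 / 111100 = 0.0005086° = 1.831″.

Δφ = 1.83″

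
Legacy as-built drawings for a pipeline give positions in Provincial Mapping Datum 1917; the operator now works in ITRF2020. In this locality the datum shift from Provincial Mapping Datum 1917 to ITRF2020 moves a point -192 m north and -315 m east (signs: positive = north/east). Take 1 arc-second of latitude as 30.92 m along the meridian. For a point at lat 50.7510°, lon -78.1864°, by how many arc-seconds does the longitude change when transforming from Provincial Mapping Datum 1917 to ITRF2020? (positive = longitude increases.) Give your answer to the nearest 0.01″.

At latitude 50.7510°, cos φ = 0.632692.
1″ of longitude at this latitude = 30.92 × cos φ = 19.5628 m, so Δλ = -315.0 / 19.5628 = -16.102″.

Δλ = -16.10″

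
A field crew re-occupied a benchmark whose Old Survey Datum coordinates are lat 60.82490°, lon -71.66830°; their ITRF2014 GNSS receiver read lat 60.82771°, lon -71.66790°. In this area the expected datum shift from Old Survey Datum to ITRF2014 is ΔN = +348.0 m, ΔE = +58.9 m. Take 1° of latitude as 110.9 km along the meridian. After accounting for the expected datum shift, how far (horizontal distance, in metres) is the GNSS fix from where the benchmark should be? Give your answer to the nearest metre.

52 m

Observed coordinate differences: Δφ = +0.00281°, Δλ = +0.00040°.
Converting to metres (1° lat = 110900 m, cos φ = 0.487480): observed ΔN = 311.6 m, observed ΔE = 21.6 m.
Subtracting the expected shift leaves a residual of 311.6 − (348.0) = -36.4 m north and 21.6 − (58.9) = -37.3 m east.
Residual distance = √((-36.4)² + (-37.3)²) = 52.1 m.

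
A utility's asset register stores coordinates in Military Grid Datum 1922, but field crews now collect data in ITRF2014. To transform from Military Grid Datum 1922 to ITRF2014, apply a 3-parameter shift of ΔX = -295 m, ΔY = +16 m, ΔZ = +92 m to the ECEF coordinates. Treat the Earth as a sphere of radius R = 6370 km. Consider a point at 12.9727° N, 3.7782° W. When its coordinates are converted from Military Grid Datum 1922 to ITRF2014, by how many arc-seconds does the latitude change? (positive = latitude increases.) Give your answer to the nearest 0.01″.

Δφ = 5.05″

sin φ = 0.224487, cos φ = 0.974477, sin λ = -0.065894, cos λ = 0.997827.
North component: ΔN = −sin φ cos λ·ΔX − sin φ sin λ·ΔY + cos φ·ΔZ = −(0.224487)(0.997827)(-295) − (0.224487)(-0.065894)(16) + (0.974477)(92) = 155.97 m.
1° of latitude spans πR/180 = 111177 m, so Δφ = 155.97 / 111177 × 3600 = 5.050″.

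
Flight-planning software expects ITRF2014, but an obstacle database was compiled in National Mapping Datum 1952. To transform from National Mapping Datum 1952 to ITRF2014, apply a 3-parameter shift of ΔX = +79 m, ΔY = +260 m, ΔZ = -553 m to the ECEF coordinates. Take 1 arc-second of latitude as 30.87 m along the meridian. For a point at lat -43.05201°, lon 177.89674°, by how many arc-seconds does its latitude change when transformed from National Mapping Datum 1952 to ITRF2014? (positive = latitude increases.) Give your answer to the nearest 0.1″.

sin φ = -0.682662, cos φ = 0.730734, sin λ = 0.036701, cos λ = -0.999326.
North component: ΔN = −sin φ cos λ·ΔX − sin φ sin λ·ΔY + cos φ·ΔZ = −(-0.682662)(-0.999326)(79) − (-0.682662)(0.036701)(260) + (0.730734)(-553) = -451.48 m.
1° of latitude spans 3600 × 30.87 = 111132 m, so Δφ = -451.48 / 111132 × 3600 = -14.625″.

Δφ = -14.6″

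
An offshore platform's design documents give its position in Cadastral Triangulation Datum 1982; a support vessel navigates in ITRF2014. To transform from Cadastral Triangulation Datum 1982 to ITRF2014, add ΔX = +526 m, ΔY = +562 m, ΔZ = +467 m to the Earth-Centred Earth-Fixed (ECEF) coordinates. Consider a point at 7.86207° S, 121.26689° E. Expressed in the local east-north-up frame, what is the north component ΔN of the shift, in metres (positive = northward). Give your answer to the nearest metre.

ΔN = 491 m

The local north axis is (−sin φ cos λ, −sin φ sin λ, cos φ), giving ΔN = -37.344 + 65.710 + 462.610 = 490.98 m.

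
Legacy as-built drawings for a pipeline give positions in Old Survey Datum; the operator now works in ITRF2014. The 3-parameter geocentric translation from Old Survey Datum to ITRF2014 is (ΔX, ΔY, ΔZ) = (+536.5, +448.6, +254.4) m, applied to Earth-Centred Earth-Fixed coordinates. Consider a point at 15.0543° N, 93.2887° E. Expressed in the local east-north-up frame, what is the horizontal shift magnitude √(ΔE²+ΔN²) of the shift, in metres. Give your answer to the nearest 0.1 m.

At φ = 15.0543°, λ = 93.2887°: sin φ = 0.259734, cos φ = 0.965680, sin λ = 0.998353, cos λ = -0.057367.
ΔE = −sin λ·ΔX + cos λ·ΔY = −(0.998353)·(536.5) + (-0.057367)·(448.6) = -561.35 m.
ΔN = −sin φ cos λ·ΔX − sin φ sin λ·ΔY + cos φ·ΔZ = −(0.259734)(-0.057367)(536.5) − (0.259734)(0.998353)(448.6) + (0.965680)(254.4) = 137.34 m.
Horizontal magnitude = √(ΔE² + ΔN²) = √((-561.35)² + 137.34²) = 577.91 m.

577.9 m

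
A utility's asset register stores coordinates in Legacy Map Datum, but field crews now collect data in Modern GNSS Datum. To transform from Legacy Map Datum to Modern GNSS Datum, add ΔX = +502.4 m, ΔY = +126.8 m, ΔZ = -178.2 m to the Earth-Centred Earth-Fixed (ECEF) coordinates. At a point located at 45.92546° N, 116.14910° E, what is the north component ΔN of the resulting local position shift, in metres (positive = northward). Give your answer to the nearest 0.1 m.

ΔN = -46.7 m

The local north axis is (−sin φ cos λ, −sin φ sin λ, cos φ), giving ΔN = 159.070 − 81.774 − 123.955 = -46.66 m.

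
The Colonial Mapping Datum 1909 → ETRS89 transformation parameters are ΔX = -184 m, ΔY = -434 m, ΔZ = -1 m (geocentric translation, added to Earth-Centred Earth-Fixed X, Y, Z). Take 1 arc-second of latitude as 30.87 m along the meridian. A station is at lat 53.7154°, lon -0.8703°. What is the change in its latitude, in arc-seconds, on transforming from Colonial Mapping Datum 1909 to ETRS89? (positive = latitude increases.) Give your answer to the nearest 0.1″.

Δφ = 4.6″

sin φ = 0.806087, cos φ = 0.591797, sin λ = -0.015189, cos λ = 0.999885.
North component: ΔN = −sin φ cos λ·ΔX − sin φ sin λ·ΔY + cos φ·ΔZ = −(0.806087)(0.999885)(-184) − (0.806087)(-0.015189)(-434) + (0.591797)(-1) = 142.40 m.
1° of latitude spans 3600 × 30.87 = 111132 m, so Δφ = 142.40 / 111132 × 3600 = 4.613″.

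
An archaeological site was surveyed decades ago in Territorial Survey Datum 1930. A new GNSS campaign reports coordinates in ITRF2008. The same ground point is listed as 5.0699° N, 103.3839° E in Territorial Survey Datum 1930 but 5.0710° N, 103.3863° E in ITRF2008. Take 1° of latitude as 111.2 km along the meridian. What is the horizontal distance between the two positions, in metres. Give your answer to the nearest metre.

Δφ = 5.0710° − 5.0699° = +0.0011°; Δλ = 103.3863° − 103.3839° = +0.0024°.
ΔN = Δφ × 111200 = 122.3 m; ΔE = Δλ × 111200 × cos(5.0699°) = +0.0024 × 111200 × 0.996088 = 265.8 m.
Distance = √(ΔE² + ΔN²) = √(265.8² + 122.3²) = 292.6 m.

293 m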